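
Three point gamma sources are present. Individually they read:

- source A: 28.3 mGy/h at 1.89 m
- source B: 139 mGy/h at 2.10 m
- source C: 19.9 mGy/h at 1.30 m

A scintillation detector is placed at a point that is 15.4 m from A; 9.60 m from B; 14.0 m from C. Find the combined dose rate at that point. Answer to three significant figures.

7.25 mGy/h

By superposition, sum each source's inverse-square contribution:
A: 28.3 × (1.89/15.4)² = 0.4263 mGy/h
B: 139 × (2.10/9.60)² = 6.651 mGy/h
C: 19.9 × (1.30/14.0)² = 0.1716 mGy/h
Total = 0.4263 + 6.651 + 0.1716 = 7.249 mGy/h.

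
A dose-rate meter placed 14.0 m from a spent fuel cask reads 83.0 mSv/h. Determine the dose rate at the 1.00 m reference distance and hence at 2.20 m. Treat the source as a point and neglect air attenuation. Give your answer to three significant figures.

16300 mSv/h; 3360 mSv/h

Applying the 1/r² law,
At 1.00 m: 83.0 × (14.0/1.00)² = 83.0 × 196.0 = 16270 mSv/h
At 2.20 m: 16270 × (1.00/2.20)² = 16270 × 0.2066 = 3361 mSv/h.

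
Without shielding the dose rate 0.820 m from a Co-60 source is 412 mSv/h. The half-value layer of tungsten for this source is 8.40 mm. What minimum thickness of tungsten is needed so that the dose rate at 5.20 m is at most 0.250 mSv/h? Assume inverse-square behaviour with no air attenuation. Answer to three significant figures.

At 5.20 m, distance alone gives 412 × (0.820/5.20)² = 412 × 0.02487 = 10.25 mSv/h.
Further attenuation needed: 10.25/0.250 = 41.00.
n = log₂(41.00) = 5.358 half-value layers.
Thickness = 5.358 × 8.40 mm = 45.01 mm.

45.0 mm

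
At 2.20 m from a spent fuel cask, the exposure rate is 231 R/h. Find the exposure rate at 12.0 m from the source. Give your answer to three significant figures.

Since intensity falls as 1/r², the rate at 12.0 m is
231 × (2.20/12.0)² = 231 × 0.03361 = 7.764 R/h.

7.76 R/h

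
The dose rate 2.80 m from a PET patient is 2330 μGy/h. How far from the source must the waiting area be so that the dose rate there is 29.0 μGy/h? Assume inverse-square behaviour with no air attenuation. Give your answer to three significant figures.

Since intensity falls as 1/r², d₂ = d₁·√(I₁/I₂).
I₁/I₂ = 2330/29.0 = 80.34, so d₂ = 2.80 × √80.34 = 25.10 m.

25.1 m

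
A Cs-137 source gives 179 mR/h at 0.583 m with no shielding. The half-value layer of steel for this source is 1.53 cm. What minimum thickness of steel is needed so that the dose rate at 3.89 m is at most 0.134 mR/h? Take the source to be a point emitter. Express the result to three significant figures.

At 3.89 m, distance alone gives 179 × (0.583/3.89)² = 179 × 0.02246 = 4.020 mR/h.
Further attenuation needed: 4.020/0.134 = 30.00.
n = log₂(30.00) = 4.907 half-value layers.
Thickness = 4.907 × 1.53 cm = 7.508 cm.

7.51 cm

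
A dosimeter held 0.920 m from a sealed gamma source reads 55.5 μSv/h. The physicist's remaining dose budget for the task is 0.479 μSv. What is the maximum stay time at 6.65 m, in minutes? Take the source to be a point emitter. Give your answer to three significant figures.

27.1 min

By the inverse-square law, rate at 6.65 m:
(0.920/6.65)² = 0.01914, so 55.5 × 0.01914 = 1.062 μSv/h.
Stay time = 0.479 μSv ÷ 1.062 μSv/h = 0.4510 h = 27.06 min.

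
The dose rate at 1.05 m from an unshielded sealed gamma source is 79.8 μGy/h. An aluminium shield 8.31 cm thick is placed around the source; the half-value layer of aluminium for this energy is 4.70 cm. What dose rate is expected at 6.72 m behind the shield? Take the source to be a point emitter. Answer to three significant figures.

Distance alone: 79.8 × (1.05/6.72)² = 79.8 × 0.02441 = 1.948 μGy/h.
Shield: 8.31/4.70 = 1.768 half-value layers → attenuation 2^(−1.768) = 0.2936.
Combined: 1.948 × 0.2936 = 0.5719 μGy/h.

0.572 μGy/h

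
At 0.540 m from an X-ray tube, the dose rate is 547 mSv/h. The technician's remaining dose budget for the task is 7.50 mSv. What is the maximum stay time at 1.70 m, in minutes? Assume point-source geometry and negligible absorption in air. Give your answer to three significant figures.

By the inverse-square law, rate at 1.70 m:
(0.540/1.70)² = 0.1009, so 547 × 0.1009 = 55.19 mSv/h.
Stay time = 7.50 mSv ÷ 55.19 mSv/h = 0.1359 h = 8.154 min.

8.15 min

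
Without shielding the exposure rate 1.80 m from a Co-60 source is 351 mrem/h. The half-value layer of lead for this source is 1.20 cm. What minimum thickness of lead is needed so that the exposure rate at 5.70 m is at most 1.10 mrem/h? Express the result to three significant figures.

At 5.70 m, distance alone gives (1.80/5.70)² = 0.09972, so 351 × 0.09972 = 35.00 mrem/h.
Further attenuation needed: 35.00/1.10 = 31.82.
n = log₂(31.82) = 4.992 half-value layers.
Thickness = 4.992 × 1.20 cm = 5.990 cm.

5.99 cm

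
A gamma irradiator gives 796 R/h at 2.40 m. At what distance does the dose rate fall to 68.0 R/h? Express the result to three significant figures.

8.21 m

Using I₁d₁² = I₂d₂², d₂ = d₁·√(I₁/I₂).
I₁/I₂ = 796/68.0 = 11.71, so d₂ = 2.40 × √11.71 = 8.213 m.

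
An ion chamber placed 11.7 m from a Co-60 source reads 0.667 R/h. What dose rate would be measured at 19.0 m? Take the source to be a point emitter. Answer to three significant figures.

Applying the 1/r² law, scaling from 11.7 m to 19.0 m:
(11.7/19.0)² = 0.3792, so 0.667 × 0.3792 = 0.2529 R/h.

0.253 R/h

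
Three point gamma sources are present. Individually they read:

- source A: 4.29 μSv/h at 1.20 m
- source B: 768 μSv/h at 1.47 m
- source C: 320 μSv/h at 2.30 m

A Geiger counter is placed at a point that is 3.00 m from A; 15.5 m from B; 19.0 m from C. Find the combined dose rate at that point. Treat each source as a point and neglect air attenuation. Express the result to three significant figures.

12.3 μSv/h

Each source contributes Iᵢ·(dᵢ/rᵢ)²; contributions add.
A: 4.29 × (1.20/3.00)² = 0.6864 μSv/h
B: 768 × (1.47/15.5)² = 6.908 μSv/h
C: 320 × (2.30/19.0)² = 4.689 μSv/h
Total = 0.6864 + 6.908 + 4.689 = 12.28 μSv/h.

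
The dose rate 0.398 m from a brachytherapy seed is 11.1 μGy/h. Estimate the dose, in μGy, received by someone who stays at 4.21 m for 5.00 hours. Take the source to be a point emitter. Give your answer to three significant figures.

0.496 μGy

By the inverse-square law, rate at 4.21 m:
(0.398/4.21)² = 0.008937, so 11.1 × 0.008937 = 0.09920 μGy/h.
Dose = rate × time = 0.09920 μGy/h × 5.000 h = 0.4960 μGy.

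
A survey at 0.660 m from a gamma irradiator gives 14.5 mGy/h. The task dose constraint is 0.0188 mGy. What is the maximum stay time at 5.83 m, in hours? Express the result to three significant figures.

Since intensity falls as 1/r², rate at 5.83 m:
(0.660/5.83)² = 0.01282, so 14.5 × 0.01282 = 0.1859 mGy/h.
Stay time = 0.0188 mGy ÷ 0.1859 mGy/h = 0.1011 h.

0.101 h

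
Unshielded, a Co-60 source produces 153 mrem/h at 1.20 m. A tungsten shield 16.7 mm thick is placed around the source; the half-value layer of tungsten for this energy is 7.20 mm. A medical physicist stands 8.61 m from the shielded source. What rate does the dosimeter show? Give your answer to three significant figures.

0.595 mrem/h

Distance alone: (1.20/8.61)² = 0.01942, so 153 × 0.01942 = 2.971 mrem/h.
Shield: 16.7/7.20 = 2.319 half-value layers → attenuation 2^(−2.319) = 0.2004.
Combined: 2.971 × 0.2004 = 0.5954 mrem/h.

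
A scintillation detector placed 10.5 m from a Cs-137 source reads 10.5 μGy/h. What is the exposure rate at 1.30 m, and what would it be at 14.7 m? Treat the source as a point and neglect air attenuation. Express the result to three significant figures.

By the inverse-square law,
At 1.30 m: 10.5 × (10.5/1.30)² = 10.5 × 65.24 = 685.0 μGy/h
At 14.7 m: (1.30/14.7)² = 0.007821, so 685.0 × 0.007821 = 5.357 μGy/h.

685 μGy/h; 5.36 μGy/h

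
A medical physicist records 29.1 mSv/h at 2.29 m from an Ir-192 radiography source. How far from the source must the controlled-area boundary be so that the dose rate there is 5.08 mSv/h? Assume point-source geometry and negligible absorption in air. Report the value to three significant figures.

5.48 m

Intensity scales as (d₁/d₂)², so d₂ = d₁·√(I₁/I₂).
I₁/I₂ = 29.1/5.08 = 5.728, so d₂ = 2.29 × √5.728 = 5.481 m.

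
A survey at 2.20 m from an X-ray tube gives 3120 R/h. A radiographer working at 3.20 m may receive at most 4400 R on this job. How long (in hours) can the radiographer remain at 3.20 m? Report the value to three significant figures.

Intensity scales as (d₁/d₂)², so rate at 3.20 m:
(2.20/3.20)² = 0.4727, so 3120 × 0.4727 = 1475 R/h.
Stay time = 4400 R ÷ 1475 R/h = 2.983 h.

2.98 h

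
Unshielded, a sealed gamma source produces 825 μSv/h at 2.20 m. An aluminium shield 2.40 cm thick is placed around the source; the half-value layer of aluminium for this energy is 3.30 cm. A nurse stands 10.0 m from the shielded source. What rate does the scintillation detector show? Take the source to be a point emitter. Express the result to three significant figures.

Distance alone: (2.20/10.0)² = 0.04840, so 825 × 0.04840 = 39.93 μSv/h.
Shield: 2.40/3.30 = 0.7273 half-value layers → attenuation 2^(−0.7273) = 0.6040.
Combined: 39.93 × 0.6040 = 24.12 μSv/h.

24.1 μSv/h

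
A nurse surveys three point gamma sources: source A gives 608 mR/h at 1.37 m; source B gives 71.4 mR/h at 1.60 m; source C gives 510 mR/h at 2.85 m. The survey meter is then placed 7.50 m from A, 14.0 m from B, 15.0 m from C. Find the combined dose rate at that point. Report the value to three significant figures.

By superposition, sum each source's inverse-square contribution:
A: 608 × (1.37/7.50)² = 20.29 mR/h
B: 71.4 × (1.60/14.0)² = 0.9326 mR/h
C: 510 × (2.85/15.0)² = 18.41 mR/h
Total = 20.29 + 0.9326 + 18.41 = 39.63 mR/h.

39.6 mR/h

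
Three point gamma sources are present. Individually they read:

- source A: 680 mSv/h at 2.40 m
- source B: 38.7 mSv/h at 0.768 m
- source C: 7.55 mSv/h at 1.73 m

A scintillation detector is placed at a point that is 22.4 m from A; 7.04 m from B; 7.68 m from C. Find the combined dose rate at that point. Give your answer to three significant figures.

8.65 mSv/h

Each source contributes Iᵢ·(dᵢ/rᵢ)²; contributions add.
A: 680 × (2.40/22.4)² = 7.806 mSv/h
B: 38.7 × (0.768/7.04)² = 0.4606 mSv/h
C: 7.55 × (1.73/7.68)² = 0.3831 mSv/h
Total = 7.806 + 0.4606 + 0.3831 = 8.650 mSv/h.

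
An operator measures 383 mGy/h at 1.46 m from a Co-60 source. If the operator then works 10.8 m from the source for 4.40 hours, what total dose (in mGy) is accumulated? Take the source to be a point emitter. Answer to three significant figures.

Applying the 1/r² law, rate at 10.8 m:
383 × (1.46/10.8)² = 383 × 0.01828 = 7.001 mGy/h.
Dose = rate × time = 7.001 mGy/h × 4.400 h = 30.80 mGy.

30.8 mGy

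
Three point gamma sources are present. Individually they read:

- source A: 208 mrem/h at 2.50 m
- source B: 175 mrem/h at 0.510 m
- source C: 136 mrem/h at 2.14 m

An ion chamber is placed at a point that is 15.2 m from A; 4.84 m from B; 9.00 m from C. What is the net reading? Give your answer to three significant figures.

Each source contributes Iᵢ·(dᵢ/rᵢ)²; contributions add.
A: 208 × (2.50/15.2)² = 5.627 mrem/h
B: 175 × (0.510/4.84)² = 1.943 mrem/h
C: 136 × (2.14/9.00)² = 7.689 mrem/h
Total = 5.627 + 1.943 + 7.689 = 15.26 mrem/h.

15.3 mrem/h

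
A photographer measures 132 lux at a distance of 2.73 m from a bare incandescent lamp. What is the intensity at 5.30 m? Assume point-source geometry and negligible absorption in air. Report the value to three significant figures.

35.0 lux

Applying the 1/r² law, the rate at 5.30 m is
(2.73/5.30)² = 0.2653, so 132 × 0.2653 = 35.02 lux.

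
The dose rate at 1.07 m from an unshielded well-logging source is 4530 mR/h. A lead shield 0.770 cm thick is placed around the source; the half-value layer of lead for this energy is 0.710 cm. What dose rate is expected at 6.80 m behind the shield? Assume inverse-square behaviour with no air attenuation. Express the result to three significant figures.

Distance alone: 4530 × (1.07/6.80)² = 4530 × 0.02476 = 112.2 mR/h.
Shield: 0.770/0.710 = 1.085 half-value layers → attenuation 2^(−1.085) = 0.4714.
Combined: 112.2 × 0.4714 = 52.89 mR/h.

52.9 mR/h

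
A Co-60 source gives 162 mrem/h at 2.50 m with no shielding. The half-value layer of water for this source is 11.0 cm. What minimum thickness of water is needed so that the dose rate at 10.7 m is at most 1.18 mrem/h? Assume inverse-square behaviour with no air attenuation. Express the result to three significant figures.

32.0 cm

At 10.7 m, distance alone gives (2.50/10.7)² = 0.05459, so 162 × 0.05459 = 8.844 mrem/h.
Further attenuation needed: 8.844/1.18 = 7.495.
n = log₂(7.495) = 2.906 half-value layers.
Thickness = 2.906 × 11.0 cm = 31.97 cm.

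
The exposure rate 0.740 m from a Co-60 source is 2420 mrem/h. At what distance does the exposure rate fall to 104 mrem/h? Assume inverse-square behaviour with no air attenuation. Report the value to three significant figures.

3.57 m

Intensity scales as (d₁/d₂)², so d₂ = d₁·√(I₁/I₂).
I₁/I₂ = 2420/104 = 23.27, so d₂ = 0.740 × √23.27 = 3.570 m.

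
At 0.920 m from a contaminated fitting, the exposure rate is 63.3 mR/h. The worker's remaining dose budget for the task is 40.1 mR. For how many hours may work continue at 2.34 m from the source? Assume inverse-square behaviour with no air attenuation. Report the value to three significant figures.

Intensity scales as (d₁/d₂)², so rate at 2.34 m:
63.3 × (0.920/2.34)² = 63.3 × 0.1546 = 9.786 mR/h.
Stay time = 40.1 mR ÷ 9.786 mR/h = 4.098 h.

4.10 h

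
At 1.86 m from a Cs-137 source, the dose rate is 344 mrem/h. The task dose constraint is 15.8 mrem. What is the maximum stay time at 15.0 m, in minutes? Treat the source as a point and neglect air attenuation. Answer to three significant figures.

By the inverse-square law, rate at 15.0 m:
344 × (1.86/15.0)² = 344 × 0.01538 = 5.291 mrem/h.
Stay time = 15.8 mrem ÷ 5.291 mrem/h = 2.986 h = 179.2 min.

179 min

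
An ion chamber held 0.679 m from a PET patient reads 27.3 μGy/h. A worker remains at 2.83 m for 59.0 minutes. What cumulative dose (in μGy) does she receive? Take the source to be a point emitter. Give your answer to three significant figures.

1.55 μGy

Applying the 1/r² law, rate at 2.83 m:
(0.679/2.83)² = 0.05757, so 27.3 × 0.05757 = 1.572 μGy/h.
Dose = rate × time = 1.572 μGy/h × 0.9833 h = 1.546 μGy.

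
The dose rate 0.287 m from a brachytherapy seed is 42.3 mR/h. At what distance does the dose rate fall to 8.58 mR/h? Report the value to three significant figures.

Applying the 1/r² law, d₂ = d₁·√(I₁/I₂).
I₁/I₂ = 42.3/8.58 = 4.930, so d₂ = 0.287 × √4.930 = 0.6372 m.

0.637 m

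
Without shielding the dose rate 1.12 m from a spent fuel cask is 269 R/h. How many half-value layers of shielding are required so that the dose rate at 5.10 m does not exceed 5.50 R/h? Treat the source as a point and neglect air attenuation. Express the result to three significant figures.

At 5.10 m, distance alone gives (1.12/5.10)² = 0.04823, so 269 × 0.04823 = 12.97 R/h.
Further attenuation needed: 12.97/5.50 = 2.358.
n = log₂(2.358) = 1.238 half-value layers.

1.24 half-value layers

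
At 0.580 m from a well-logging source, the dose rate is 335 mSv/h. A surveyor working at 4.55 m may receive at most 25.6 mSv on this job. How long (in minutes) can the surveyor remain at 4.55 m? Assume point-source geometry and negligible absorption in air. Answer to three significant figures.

282 min

By the inverse-square law, rate at 4.55 m:
(0.580/4.55)² = 0.01625, so 335 × 0.01625 = 5.444 mSv/h.
Stay time = 25.6 mSv ÷ 5.444 mSv/h = 4.702 h = 282.1 min.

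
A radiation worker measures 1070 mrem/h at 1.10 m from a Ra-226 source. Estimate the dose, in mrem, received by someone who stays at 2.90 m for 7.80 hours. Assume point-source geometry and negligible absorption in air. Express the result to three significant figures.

Applying the 1/r² law, rate at 2.90 m:
1070 × (1.10/2.90)² = 1070 × 0.1439 = 154.0 mrem/h.
Dose = rate × time = 154.0 mrem/h × 7.800 h = 1201 mrem.

1200 mrem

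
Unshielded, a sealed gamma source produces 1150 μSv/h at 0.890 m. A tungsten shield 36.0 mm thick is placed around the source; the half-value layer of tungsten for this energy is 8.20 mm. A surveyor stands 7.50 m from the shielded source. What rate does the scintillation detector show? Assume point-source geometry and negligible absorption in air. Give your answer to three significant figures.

0.772 μSv/h

Distance alone: (0.890/7.50)² = 0.01408, so 1150 × 0.01408 = 16.19 μSv/h.
Shield: 36.0/8.20 = 4.390 half-value layers → attenuation 2^(−4.390) = 0.04770.
Combined: 16.19 × 0.04770 = 0.7723 μSv/h.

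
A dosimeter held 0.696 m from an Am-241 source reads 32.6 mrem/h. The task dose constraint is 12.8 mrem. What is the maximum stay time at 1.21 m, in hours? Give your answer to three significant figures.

1.19 h

Applying the 1/r² law, rate at 1.21 m:
32.6 × (0.696/1.21)² = 32.6 × 0.3309 = 10.79 mrem/h.
Stay time = 12.8 mrem ÷ 10.79 mrem/h = 1.186 h.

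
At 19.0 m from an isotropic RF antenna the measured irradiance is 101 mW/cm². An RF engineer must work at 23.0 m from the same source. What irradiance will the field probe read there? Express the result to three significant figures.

Since intensity falls as 1/r², scaling from 19.0 m to 23.0 m:
(19.0/23.0)² = 0.6824, so 101 × 0.6824 = 68.92 mW/cm².

68.9 mW/cm²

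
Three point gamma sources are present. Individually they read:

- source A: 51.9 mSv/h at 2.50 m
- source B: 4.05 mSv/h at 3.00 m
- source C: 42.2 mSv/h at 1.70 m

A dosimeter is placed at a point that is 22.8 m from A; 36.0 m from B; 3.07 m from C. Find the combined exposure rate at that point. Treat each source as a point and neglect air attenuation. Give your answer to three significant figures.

By superposition, sum each source's inverse-square contribution:
A: 51.9 × (2.50/22.8)² = 0.6240 mSv/h
B: 4.05 × (3.00/36.0)² = 0.02812 mSv/h
C: 42.2 × (1.70/3.07)² = 12.94 mSv/h
Total = 0.6240 + 0.02812 + 12.94 = 13.59 mSv/h.

13.6 mSv/h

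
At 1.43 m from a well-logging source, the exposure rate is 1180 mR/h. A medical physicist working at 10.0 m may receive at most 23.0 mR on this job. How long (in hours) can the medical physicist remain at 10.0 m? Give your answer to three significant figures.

By the inverse-square law, rate at 10.0 m:
(1.43/10.0)² = 0.02045, so 1180 × 0.02045 = 24.13 mR/h.
Stay time = 23.0 mR ÷ 24.13 mR/h = 0.9532 h.

0.953 h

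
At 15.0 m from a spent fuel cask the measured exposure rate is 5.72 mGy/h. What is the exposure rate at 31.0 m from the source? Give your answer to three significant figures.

Since intensity falls as 1/r², scaling from 15.0 m to 31.0 m:
(15.0/31.0)² = 0.2341, so 5.72 × 0.2341 = 1.339 mGy/h.

1.34 mGy/h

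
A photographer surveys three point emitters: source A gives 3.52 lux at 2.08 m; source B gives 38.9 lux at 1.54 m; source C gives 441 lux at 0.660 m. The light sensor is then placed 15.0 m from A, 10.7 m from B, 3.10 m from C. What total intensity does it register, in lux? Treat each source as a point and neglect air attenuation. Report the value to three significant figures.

Each source contributes Iᵢ·(dᵢ/rᵢ)²; contributions add.
A: 3.52 × (2.08/15.0)² = 0.06768 lux
B: 38.9 × (1.54/10.7)² = 0.8058 lux
C: 441 × (0.660/3.10)² = 19.99 lux
Total = 0.06768 + 0.8058 + 19.99 = 20.86 lux.

20.9 lux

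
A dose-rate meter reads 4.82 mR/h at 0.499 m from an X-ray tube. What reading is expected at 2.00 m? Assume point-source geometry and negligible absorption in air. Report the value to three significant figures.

0.300 mR/h

Since intensity falls as 1/r², the rate at 2.00 m is
(0.499/2.00)² = 0.06225, so 4.82 × 0.06225 = 0.3000 mR/h.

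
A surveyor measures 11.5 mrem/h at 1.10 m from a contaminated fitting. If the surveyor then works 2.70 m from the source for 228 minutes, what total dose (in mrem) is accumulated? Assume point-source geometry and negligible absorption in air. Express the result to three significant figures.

7.25 mrem

Intensity scales as (d₁/d₂)², so rate at 2.70 m:
11.5 × (1.10/2.70)² = 11.5 × 0.1660 = 1.909 mrem/h.
Dose = rate × time = 1.909 mrem/h × 3.800 h = 7.254 mrem.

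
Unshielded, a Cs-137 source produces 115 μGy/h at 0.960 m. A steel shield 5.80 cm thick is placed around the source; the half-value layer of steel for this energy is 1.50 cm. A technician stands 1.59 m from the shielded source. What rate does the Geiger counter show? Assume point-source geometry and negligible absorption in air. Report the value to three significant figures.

Distance alone: 115 × (0.960/1.59)² = 115 × 0.3645 = 41.92 μGy/h.
Shield: 5.80/1.50 = 3.867 half-value layers → attenuation 2^(−3.867) = 0.06854.
Combined: 41.92 × 0.06854 = 2.873 μGy/h.

2.87 μGy/h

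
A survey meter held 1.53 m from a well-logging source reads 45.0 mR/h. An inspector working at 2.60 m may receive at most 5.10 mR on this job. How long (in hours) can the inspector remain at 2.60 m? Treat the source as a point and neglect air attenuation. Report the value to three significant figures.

Using I₁d₁² = I₂d₂², rate at 2.60 m:
45.0 × (1.53/2.60)² = 45.0 × 0.3463 = 15.58 mR/h.
Stay time = 5.10 mR ÷ 15.58 mR/h = 0.3273 h.

0.327 h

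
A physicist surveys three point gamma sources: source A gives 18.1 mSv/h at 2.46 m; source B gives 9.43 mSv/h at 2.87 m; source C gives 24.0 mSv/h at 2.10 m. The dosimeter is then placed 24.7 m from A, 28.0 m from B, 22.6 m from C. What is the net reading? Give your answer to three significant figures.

0.486 mSv/h

Each source contributes Iᵢ·(dᵢ/rᵢ)²; contributions add.
A: 18.1 × (2.46/24.7)² = 0.1795 mSv/h
B: 9.43 × (2.87/28.0)² = 0.09907 mSv/h
C: 24.0 × (2.10/22.6)² = 0.2072 mSv/h
Total = 0.1795 + 0.09907 + 0.2072 = 0.4858 mSv/h.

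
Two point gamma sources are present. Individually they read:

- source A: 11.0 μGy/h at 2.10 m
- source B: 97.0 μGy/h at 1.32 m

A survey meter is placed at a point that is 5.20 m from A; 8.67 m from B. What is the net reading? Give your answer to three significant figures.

By superposition, sum each source's inverse-square contribution:
A: 11.0 × (2.10/5.20)² = 1.794 μGy/h
B: 97.0 × (1.32/8.67)² = 2.248 μGy/h
Total = 1.794 + 2.248 = 4.042 μGy/h.

4.04 μGy/h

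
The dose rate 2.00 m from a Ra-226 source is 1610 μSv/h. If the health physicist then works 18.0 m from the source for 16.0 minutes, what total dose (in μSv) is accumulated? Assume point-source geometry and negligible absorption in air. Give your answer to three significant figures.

Applying the 1/r² law, rate at 18.0 m:
1610 × (2.00/18.0)² = 1610 × 0.01235 = 19.88 μSv/h.
Dose = rate × time = 19.88 μSv/h × 0.2667 h = 5.302 μSv.

5.30 μSv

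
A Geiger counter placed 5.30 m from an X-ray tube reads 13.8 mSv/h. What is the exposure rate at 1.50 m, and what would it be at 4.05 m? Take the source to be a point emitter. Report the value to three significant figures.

172 mSv/h; 23.6 mSv/h

Since intensity falls as 1/r²,
At 1.50 m: 13.8 × (5.30/1.50)² = 13.8 × 12.48 = 172.2 mSv/h
At 4.05 m: 172.2 × (1.50/4.05)² = 172.2 × 0.1372 = 23.63 mSv/h.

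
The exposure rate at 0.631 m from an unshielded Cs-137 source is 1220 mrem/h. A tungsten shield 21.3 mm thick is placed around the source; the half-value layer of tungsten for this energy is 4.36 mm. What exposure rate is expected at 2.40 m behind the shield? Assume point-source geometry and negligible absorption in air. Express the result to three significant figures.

2.85 mrem/h

Distance alone: (0.631/2.40)² = 0.06913, so 1220 × 0.06913 = 84.34 mrem/h.
Shield: 21.3/4.36 = 4.885 half-value layers → attenuation 2^(−4.885) = 0.03384.
Combined: 84.34 × 0.03384 = 2.854 mrem/h.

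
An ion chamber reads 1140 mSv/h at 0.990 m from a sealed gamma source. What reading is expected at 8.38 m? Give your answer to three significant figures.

15.9 mSv/h

Intensity scales as (d₁/d₂)², so the rate at 8.38 m is
1140 × (0.990/8.38)² = 1140 × 0.01396 = 15.91 mSv/h.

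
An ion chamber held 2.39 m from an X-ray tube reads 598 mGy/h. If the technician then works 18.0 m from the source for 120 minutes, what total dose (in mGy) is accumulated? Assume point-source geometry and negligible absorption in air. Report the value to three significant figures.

By the inverse-square law, rate at 18.0 m:
598 × (2.39/18.0)² = 598 × 0.01763 = 10.54 mGy/h.
Dose = rate × time = 10.54 mGy/h × 2.000 h = 21.08 mGy.

21.1 mGy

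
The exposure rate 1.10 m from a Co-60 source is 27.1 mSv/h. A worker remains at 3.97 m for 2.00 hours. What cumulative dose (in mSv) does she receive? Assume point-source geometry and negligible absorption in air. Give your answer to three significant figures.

Since intensity falls as 1/r², rate at 3.97 m:
(1.10/3.97)² = 0.07677, so 27.1 × 0.07677 = 2.080 mSv/h.
Dose = rate × time = 2.080 mSv/h × 2.000 h = 4.160 mSv.

4.16 mSv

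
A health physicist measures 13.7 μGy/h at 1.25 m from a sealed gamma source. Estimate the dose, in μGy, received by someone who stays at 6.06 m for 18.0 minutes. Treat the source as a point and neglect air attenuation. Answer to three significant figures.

0.175 μGy

Intensity scales as (d₁/d₂)², so rate at 6.06 m:
(1.25/6.06)² = 0.04255, so 13.7 × 0.04255 = 0.5829 μGy/h.
Dose = rate × time = 0.5829 μGy/h × 0.3000 h = 0.1749 μGy.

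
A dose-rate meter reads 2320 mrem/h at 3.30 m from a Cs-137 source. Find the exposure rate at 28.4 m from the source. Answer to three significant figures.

31.3 mrem/h

Using I₁d₁² = I₂d₂², the rate at 28.4 m is
2320 × (3.30/28.4)² = 2320 × 0.01350 = 31.32 mrem/h.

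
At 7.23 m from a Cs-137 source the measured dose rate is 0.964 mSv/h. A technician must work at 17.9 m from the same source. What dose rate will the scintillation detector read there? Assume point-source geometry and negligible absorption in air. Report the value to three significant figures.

0.157 mSv/h

Applying the 1/r² law, scaling from 7.23 m to 17.9 m:
(7.23/17.9)² = 0.1631, so 0.964 × 0.1631 = 0.1572 mSv/h.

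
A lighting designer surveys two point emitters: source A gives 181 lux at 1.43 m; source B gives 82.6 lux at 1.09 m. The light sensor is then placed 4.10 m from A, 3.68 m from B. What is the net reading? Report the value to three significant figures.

By superposition, sum each source's inverse-square contribution:
A: 181 × (1.43/4.10)² = 22.02 lux
B: 82.6 × (1.09/3.68)² = 7.247 lux
Total = 22.02 + 7.247 = 29.27 lux.

29.3 lux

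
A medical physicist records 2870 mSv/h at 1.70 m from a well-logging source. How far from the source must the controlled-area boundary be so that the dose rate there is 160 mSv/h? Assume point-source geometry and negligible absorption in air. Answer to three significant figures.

By the inverse-square law, d₂ = d₁·√(I₁/I₂).
I₁/I₂ = 2870/160 = 17.94, so d₂ = 1.70 × √17.94 = 7.200 m.

7.20 m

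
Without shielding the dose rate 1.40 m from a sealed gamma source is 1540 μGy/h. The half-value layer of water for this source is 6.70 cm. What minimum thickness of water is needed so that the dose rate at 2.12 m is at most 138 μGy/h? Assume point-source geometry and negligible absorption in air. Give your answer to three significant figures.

At 2.12 m, distance alone gives 1540 × (1.40/2.12)² = 1540 × 0.4361 = 671.6 μGy/h.
Further attenuation needed: 671.6/138 = 4.867.
n = log₂(4.867) = 2.283 half-value layers.
Thickness = 2.283 × 6.70 cm = 15.30 cm.

15.3 cm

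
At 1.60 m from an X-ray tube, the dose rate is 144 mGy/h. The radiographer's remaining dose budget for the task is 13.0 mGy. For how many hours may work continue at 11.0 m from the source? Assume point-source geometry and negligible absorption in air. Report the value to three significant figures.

By the inverse-square law, rate at 11.0 m:
144 × (1.60/11.0)² = 144 × 0.02116 = 3.047 mGy/h.
Stay time = 13.0 mGy ÷ 3.047 mGy/h = 4.266 h.

4.27 h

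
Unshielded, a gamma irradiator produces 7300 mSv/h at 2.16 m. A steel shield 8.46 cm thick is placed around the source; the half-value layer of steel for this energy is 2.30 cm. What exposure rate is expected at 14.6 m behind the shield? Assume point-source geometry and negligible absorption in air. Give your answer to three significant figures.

Distance alone: 7300 × (2.16/14.6)² = 7300 × 0.02189 = 159.8 mSv/h.
Shield: 8.46/2.30 = 3.678 half-value layers → attenuation 2^(−3.678) = 0.07813.
Combined: 159.8 × 0.07813 = 12.49 mSv/h.

12.5 mSv/h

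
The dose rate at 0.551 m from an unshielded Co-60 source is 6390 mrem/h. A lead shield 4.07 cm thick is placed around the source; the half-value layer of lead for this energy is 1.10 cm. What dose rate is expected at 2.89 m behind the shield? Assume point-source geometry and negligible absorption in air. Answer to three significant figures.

Distance alone: (0.551/2.89)² = 0.03635, so 6390 × 0.03635 = 232.3 mrem/h.
Shield: 4.07/1.10 = 3.700 half-value layers → attenuation 2^(−3.700) = 0.07695.
Combined: 232.3 × 0.07695 = 17.88 mrem/h.

17.9 mrem/h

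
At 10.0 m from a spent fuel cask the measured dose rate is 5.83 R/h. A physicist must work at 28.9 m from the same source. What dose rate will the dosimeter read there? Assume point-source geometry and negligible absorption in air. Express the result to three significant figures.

Intensity scales as (d₁/d₂)², so scaling from 10.0 m to 28.9 m:
5.83 × (10.0/28.9)² = 5.83 × 0.1197 = 0.6979 R/h.

0.698 R/h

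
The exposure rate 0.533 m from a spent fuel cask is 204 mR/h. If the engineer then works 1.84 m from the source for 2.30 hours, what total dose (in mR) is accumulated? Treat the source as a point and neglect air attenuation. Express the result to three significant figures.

Applying the 1/r² law, rate at 1.84 m:
(0.533/1.84)² = 0.08391, so 204 × 0.08391 = 17.12 mR/h.
Dose = rate × time = 17.12 mR/h × 2.300 h = 39.38 mR.

39.4 mR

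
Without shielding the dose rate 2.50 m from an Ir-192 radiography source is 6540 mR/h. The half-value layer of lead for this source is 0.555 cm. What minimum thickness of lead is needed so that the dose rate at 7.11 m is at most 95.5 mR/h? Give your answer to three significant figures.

At 7.11 m, distance alone gives (2.50/7.11)² = 0.1236, so 6540 × 0.1236 = 808.3 mR/h.
Further attenuation needed: 808.3/95.5 = 8.464.
n = log₂(8.464) = 3.081 half-value layers.
Thickness = 3.081 × 0.555 cm = 1.710 cm.

1.71 cm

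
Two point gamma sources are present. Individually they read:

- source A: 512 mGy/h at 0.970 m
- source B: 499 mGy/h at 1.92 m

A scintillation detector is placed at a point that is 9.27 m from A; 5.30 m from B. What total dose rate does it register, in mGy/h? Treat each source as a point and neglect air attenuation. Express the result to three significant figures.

Each source contributes Iᵢ·(dᵢ/rᵢ)²; contributions add.
A: 512 × (0.970/9.27)² = 5.606 mGy/h
B: 499 × (1.92/5.30)² = 65.49 mGy/h
Total = 5.606 + 65.49 = 71.10 mGy/h.

71.1 mGy/h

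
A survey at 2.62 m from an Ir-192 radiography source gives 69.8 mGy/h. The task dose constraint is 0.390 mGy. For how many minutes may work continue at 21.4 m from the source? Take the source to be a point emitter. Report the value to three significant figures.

22.4 min

Applying the 1/r² law, rate at 21.4 m:
69.8 × (2.62/21.4)² = 69.8 × 0.01499 = 1.046 mGy/h.
Stay time = 0.390 mGy ÷ 1.046 mGy/h = 0.3728 h = 22.37 min.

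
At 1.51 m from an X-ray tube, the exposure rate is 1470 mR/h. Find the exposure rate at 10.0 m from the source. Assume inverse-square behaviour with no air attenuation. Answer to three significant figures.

Intensity scales as (d₁/d₂)², so the rate at 10.0 m is
1470 × (1.51/10.0)² = 1470 × 0.02280 = 33.52 mR/h.

33.5 mR/h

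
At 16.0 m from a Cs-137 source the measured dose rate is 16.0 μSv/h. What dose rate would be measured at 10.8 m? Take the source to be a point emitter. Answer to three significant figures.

Since intensity falls as 1/r², scaling from 16.0 m to 10.8 m:
16.0 × (16.0/10.8)² = 16.0 × 2.195 = 35.12 μSv/h.

35.1 μSv/h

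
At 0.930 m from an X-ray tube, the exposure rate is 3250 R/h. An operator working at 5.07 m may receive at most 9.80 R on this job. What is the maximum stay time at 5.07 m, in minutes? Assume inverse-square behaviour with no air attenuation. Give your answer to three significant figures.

5.38 min

Intensity scales as (d₁/d₂)², so rate at 5.07 m:
3250 × (0.930/5.07)² = 3250 × 0.03365 = 109.4 R/h.
Stay time = 9.80 R ÷ 109.4 R/h = 0.08958 h = 5.375 min.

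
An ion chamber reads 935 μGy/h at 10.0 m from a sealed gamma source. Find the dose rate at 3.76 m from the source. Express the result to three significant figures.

6610 μGy/h

Applying the 1/r² law, the rate at 3.76 m is
(10.0/3.76)² = 7.073, so 935 × 7.073 = 6613 μGy/h.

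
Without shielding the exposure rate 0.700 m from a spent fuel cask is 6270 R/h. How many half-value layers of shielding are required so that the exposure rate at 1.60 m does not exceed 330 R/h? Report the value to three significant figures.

At 1.60 m, distance alone gives 6270 × (0.700/1.60)² = 6270 × 0.1914 = 1200 R/h.
Further attenuation needed: 1200/330 = 3.636.
n = log₂(3.636) = 1.862 half-value layers.

1.86 half-value layers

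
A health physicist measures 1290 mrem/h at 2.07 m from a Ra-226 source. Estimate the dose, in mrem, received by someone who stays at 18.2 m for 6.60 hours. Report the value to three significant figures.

110 mrem

Since intensity falls as 1/r², rate at 18.2 m:
(2.07/18.2)² = 0.01294, so 1290 × 0.01294 = 16.69 mrem/h.
Dose = rate × time = 16.69 mrem/h × 6.600 h = 110.2 mrem.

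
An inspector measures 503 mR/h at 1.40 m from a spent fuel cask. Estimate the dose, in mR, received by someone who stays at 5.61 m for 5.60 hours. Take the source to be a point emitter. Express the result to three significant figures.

Applying the 1/r² law, rate at 5.61 m:
503 × (1.40/5.61)² = 503 × 0.06228 = 31.33 mR/h.
Dose = rate × time = 31.33 mR/h × 5.600 h = 175.4 mR.

175 mR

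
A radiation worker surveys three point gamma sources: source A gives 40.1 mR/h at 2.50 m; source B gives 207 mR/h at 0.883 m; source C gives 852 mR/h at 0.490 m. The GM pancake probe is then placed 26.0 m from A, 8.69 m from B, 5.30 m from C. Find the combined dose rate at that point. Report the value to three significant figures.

Each source contributes Iᵢ·(dᵢ/rᵢ)²; contributions add.
A: 40.1 × (2.50/26.0)² = 0.3707 mR/h
B: 207 × (0.883/8.69)² = 2.137 mR/h
C: 852 × (0.490/5.30)² = 7.282 mR/h
Total = 0.3707 + 2.137 + 7.282 = 9.790 mR/h.

9.79 mR/h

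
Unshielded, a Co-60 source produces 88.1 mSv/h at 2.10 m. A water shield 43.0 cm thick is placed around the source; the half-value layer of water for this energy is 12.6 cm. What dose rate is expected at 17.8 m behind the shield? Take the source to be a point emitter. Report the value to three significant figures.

Distance alone: (2.10/17.8)² = 0.01392, so 88.1 × 0.01392 = 1.226 mSv/h.
Shield: 43.0/12.6 = 3.413 half-value layers → attenuation 2^(−3.413) = 0.09388.
Combined: 1.226 × 0.09388 = 0.1151 mSv/h.

0.115 mSv/h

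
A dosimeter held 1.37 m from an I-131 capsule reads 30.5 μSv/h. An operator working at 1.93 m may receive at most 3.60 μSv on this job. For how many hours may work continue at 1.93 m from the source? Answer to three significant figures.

Intensity scales as (d₁/d₂)², so rate at 1.93 m:
(1.37/1.93)² = 0.5039, so 30.5 × 0.5039 = 15.37 μSv/h.
Stay time = 3.60 μSv ÷ 15.37 μSv/h = 0.2342 h.

0.234 h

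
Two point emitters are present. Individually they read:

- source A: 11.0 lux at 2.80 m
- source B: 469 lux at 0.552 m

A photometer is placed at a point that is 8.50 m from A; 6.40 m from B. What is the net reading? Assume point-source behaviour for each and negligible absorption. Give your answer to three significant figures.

4.68 lux

Each source contributes Iᵢ·(dᵢ/rᵢ)²; contributions add.
A: 11.0 × (2.80/8.50)² = 1.194 lux
B: 469 × (0.552/6.40)² = 3.489 lux
Total = 1.194 + 3.489 = 4.683 lux.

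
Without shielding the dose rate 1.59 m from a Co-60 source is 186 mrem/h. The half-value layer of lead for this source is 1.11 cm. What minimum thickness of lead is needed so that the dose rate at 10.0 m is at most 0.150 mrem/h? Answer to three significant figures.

5.52 cm

At 10.0 m, distance alone gives (1.59/10.0)² = 0.02528, so 186 × 0.02528 = 4.702 mrem/h.
Further attenuation needed: 4.702/0.150 = 31.35.
n = log₂(31.35) = 4.970 half-value layers.
Thickness = 4.970 × 1.11 cm = 5.517 cm.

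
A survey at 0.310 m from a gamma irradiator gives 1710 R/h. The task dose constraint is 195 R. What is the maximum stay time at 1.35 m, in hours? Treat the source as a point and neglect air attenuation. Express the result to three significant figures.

2.16 h

Since intensity falls as 1/r², rate at 1.35 m:
1710 × (0.310/1.35)² = 1710 × 0.05273 = 90.17 R/h.
Stay time = 195 R ÷ 90.17 R/h = 2.163 h.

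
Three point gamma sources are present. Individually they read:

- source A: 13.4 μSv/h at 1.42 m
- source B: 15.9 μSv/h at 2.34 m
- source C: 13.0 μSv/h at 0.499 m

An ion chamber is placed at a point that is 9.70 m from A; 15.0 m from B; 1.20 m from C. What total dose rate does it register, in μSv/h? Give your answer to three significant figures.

2.92 μSv/h

Each source contributes Iᵢ·(dᵢ/rᵢ)²; contributions add.
A: 13.4 × (1.42/9.70)² = 0.2872 μSv/h
B: 15.9 × (2.34/15.0)² = 0.3869 μSv/h
C: 13.0 × (0.499/1.20)² = 2.248 μSv/h
Total = 0.2872 + 0.3869 + 2.248 = 2.922 μSv/h.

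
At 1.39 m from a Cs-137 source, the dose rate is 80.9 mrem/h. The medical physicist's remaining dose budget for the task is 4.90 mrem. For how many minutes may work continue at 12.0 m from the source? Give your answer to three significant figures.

271 min

Using I₁d₁² = I₂d₂², rate at 12.0 m:
(1.39/12.0)² = 0.01342, so 80.9 × 0.01342 = 1.086 mrem/h.
Stay time = 4.90 mrem ÷ 1.086 mrem/h = 4.512 h = 270.7 min.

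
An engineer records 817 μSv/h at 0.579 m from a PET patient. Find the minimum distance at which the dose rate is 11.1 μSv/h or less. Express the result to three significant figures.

Using I₁d₁² = I₂d₂², d₂ = d₁·√(I₁/I₂).
I₁/I₂ = 817/11.1 = 73.60, so d₂ = 0.579 × √73.60 = 4.967 m.

4.97 m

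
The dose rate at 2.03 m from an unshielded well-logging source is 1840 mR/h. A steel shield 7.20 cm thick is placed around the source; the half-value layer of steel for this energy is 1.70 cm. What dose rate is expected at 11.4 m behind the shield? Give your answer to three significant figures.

Distance alone: 1840 × (2.03/11.4)² = 1840 × 0.03171 = 58.35 mR/h.
Shield: 7.20/1.70 = 4.235 half-value layers → attenuation 2^(−4.235) = 0.05311.
Combined: 58.35 × 0.05311 = 3.099 mR/h.

3.10 mR/h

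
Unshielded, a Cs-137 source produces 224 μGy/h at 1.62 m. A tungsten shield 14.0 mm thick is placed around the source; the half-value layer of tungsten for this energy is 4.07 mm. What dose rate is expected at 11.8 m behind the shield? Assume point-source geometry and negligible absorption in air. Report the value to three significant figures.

Distance alone: 224 × (1.62/11.8)² = 224 × 0.01885 = 4.222 μGy/h.
Shield: 14.0/4.07 = 3.440 half-value layers → attenuation 2^(−3.440) = 0.09214.
Combined: 4.222 × 0.09214 = 0.3890 μGy/h.

0.389 μGy/h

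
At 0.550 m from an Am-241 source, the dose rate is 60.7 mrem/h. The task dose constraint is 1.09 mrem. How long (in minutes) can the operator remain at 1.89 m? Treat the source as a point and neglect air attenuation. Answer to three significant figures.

Intensity scales as (d₁/d₂)², so rate at 1.89 m:
(0.550/1.89)² = 0.08468, so 60.7 × 0.08468 = 5.140 mrem/h.
Stay time = 1.09 mrem ÷ 5.140 mrem/h = 0.2121 h = 12.73 min.

12.7 min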